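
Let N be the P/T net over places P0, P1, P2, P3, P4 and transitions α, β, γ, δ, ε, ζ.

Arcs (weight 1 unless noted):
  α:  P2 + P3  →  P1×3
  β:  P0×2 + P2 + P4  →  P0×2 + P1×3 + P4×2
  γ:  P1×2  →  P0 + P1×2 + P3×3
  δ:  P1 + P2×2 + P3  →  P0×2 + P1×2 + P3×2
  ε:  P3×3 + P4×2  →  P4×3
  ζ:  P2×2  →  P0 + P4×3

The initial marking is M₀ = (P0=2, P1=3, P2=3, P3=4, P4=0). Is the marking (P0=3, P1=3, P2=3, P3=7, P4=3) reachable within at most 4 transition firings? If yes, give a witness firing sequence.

NO — not reachable within 4 firings

depth 0: 1 marking
depth 1: 5 markings reached so far
depth 2: 14 markings reached so far
depth 3: 26 markings reached so far
depth 4: 39 markings reached so far
target is not among the 39 markings reachable within 4 steps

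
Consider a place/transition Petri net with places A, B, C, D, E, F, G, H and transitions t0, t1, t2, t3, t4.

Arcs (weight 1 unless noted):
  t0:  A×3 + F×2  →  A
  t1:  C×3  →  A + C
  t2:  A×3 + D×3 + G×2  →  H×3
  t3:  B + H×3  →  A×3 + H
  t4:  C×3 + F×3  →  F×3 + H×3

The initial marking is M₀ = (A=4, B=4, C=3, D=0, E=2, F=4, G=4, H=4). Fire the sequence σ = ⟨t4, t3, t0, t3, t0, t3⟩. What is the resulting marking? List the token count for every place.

(A=9, B=1, C=0, D=0, E=2, F=0, G=4, H=1)

step 1: fire t4:  (A=4, B=4, C=3, D=0, E=2, F=4, G=4, H=4) → (A=4, B=4, C=0, D=0, E=2, F=4, G=4, H=7)
step 2: fire t3:  (A=4, B=4, C=0, D=0, E=2, F=4, G=4, H=7) → (A=7, B=3, C=0, D=0, E=2, F=4, G=4, H=5)
step 3: fire t0:  (A=7, B=3, C=0, D=0, E=2, F=4, G=4, H=5) → (A=5, B=3, C=0, D=0, E=2, F=2, G=4, H=5)
step 4: fire t3:  (A=5, B=3, C=0, D=0, E=2, F=2, G=4, H=5) → (A=8, B=2, C=0, D=0, E=2, F=2, G=4, H=3)
step 5: fire t0:  (A=8, B=2, C=0, D=0, E=2, F=2, G=4, H=3) → (A=6, B=2, C=0, D=0, E=2, F=0, G=4, H=3)
step 6: fire t3:  (A=6, B=2, C=0, D=0, E=2, F=0, G=4, H=3) → (A=9, B=1, C=0, D=0, E=2, F=0, G=4, H=1)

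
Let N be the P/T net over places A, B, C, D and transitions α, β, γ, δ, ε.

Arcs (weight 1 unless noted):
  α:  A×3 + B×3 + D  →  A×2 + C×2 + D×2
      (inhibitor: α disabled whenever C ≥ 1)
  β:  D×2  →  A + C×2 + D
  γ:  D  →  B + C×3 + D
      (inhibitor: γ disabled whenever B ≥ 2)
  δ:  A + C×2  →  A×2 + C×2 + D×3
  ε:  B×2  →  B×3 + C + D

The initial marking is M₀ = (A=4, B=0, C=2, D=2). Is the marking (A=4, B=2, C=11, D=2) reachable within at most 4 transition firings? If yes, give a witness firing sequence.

depth 0: 1 marking
depth 1: 4 markings reached so far
depth 2: 9 markings reached so far
depth 3: 17 markings reached so far
depth 4: 29 markings reached so far
target is not among the 29 markings reachable within 4 steps

NO — not reachable within 4 firings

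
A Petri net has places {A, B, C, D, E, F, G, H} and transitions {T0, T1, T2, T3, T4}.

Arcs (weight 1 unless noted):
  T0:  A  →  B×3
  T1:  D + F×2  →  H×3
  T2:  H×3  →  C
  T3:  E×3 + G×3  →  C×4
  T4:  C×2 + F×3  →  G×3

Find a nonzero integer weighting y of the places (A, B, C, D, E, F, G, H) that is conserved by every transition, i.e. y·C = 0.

y = (A:3, B:1, C:0, D:0, E:0, F:0, G:0, H:0)

Incidence matrix C (rows=places, cols=transitions):
       T0   T1   T2   T3   T4
    A  -1    0    0    0    0
    B   3    0    0    0    0
    C   0    0    1    4   -2
    D   0   -1    0    0    0
    E   0    0    0   -3    0
    F   0   -2    0    0   -3
    G   0    0    0   -3    3
    H   0    3   -3    0    0

Candidate y = [3, 1, 0, 0, 0, 0, 0, 0]; check y·C column-wise:
  col T0: 3·-1 + 1·3 = 0
  col T1: 3·0 + 1·0 + 0·-1 + 0·-2 + 0·3 = 0
  col T2: 3·0 + 1·0 + 0·1 + 0·-3 = 0
  col T3: 3·0 + 1·0 + 0·4 + 0·-3 + 0·-3 = 0
  col T4: 3·0 + 1·0 + 0·-2 + 0·-3 + 0·3 = 0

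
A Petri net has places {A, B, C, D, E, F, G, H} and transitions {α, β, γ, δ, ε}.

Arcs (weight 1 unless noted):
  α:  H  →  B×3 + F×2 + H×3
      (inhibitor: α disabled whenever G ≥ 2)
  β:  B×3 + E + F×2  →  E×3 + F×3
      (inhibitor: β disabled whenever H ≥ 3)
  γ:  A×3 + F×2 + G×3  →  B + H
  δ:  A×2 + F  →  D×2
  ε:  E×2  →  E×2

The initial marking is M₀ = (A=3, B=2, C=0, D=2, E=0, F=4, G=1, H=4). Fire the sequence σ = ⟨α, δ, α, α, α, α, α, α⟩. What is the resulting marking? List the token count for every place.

step 1: fire α:  (A=3, B=2, C=0, D=2, E=0, F=4, G=1, H=4) → (A=3, B=5, C=0, D=2, E=0, F=6, G=1, H=6)
step 2: fire δ:  (A=3, B=5, C=0, D=2, E=0, F=6, G=1, H=6) → (A=1, B=5, C=0, D=4, E=0, F=5, G=1, H=6)
step 3: fire α:  (A=1, B=5, C=0, D=4, E=0, F=5, G=1, H=6) → (A=1, B=8, C=0, D=4, E=0, F=7, G=1, H=8)
step 4: fire α:  (A=1, B=8, C=0, D=4, E=0, F=7, G=1, H=8) → (A=1, B=11, C=0, D=4, E=0, F=9, G=1, H=10)
step 5: fire α:  (A=1, B=11, C=0, D=4, E=0, F=9, G=1, H=10) → (A=1, B=14, C=0, D=4, E=0, F=11, G=1, H=12)
step 6: fire α:  (A=1, B=14, C=0, D=4, E=0, F=11, G=1, H=12) → (A=1, B=17, C=0, D=4, E=0, F=13, G=1, H=14)
step 7: fire α:  (A=1, B=17, C=0, D=4, E=0, F=13, G=1, H=14) → (A=1, B=20, C=0, D=4, E=0, F=15, G=1, H=16)
step 8: fire α:  (A=1, B=20, C=0, D=4, E=0, F=15, G=1, H=16) → (A=1, B=23, C=0, D=4, E=0, F=17, G=1, H=18)

(A=1, B=23, C=0, D=4, E=0, F=17, G=1, H=18)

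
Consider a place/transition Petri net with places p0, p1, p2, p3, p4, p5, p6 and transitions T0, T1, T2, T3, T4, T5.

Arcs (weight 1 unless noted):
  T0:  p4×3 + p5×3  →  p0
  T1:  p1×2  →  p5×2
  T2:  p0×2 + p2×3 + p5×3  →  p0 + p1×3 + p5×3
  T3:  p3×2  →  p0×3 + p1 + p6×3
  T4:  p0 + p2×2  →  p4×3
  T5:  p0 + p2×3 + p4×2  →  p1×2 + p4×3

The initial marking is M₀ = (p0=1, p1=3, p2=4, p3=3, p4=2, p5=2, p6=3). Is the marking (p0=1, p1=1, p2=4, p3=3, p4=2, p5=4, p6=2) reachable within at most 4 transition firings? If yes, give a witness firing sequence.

NO — not reachable within 4 firings

depth 0: 1 marking
depth 1: 5 markings reached so far
depth 2: 10 markings reached so far
depth 3: 18 markings reached so far
depth 4: 26 markings reached so far
target is not among the 26 markings reachable within 4 steps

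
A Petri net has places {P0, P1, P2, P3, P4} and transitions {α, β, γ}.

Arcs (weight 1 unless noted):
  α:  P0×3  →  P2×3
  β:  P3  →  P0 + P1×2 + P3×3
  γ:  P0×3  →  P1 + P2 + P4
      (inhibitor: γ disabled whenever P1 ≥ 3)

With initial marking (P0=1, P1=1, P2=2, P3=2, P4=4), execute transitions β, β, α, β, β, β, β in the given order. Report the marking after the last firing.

(P0=4, P1=13, P2=5, P3=14, P4=4)

step 1: fire β:  (P0=1, P1=1, P2=2, P3=2, P4=4) → (P0=2, P1=3, P2=2, P3=4, P4=4)
step 2: fire β:  (P0=2, P1=3, P2=2, P3=4, P4=4) → (P0=3, P1=5, P2=2, P3=6, P4=4)
step 3: fire α:  (P0=3, P1=5, P2=2, P3=6, P4=4) → (P0=0, P1=5, P2=5, P3=6, P4=4)
step 4: fire β:  (P0=0, P1=5, P2=5, P3=6, P4=4) → (P0=1, P1=7, P2=5, P3=8, P4=4)
step 5: fire β:  (P0=1, P1=7, P2=5, P3=8, P4=4) → (P0=2, P1=9, P2=5, P3=10, P4=4)
step 6: fire β:  (P0=2, P1=9, P2=5, P3=10, P4=4) → (P0=3, P1=11, P2=5, P3=12, P4=4)
step 7: fire β:  (P0=3, P1=11, P2=5, P3=12, P4=4) → (P0=4, P1=13, P2=5, P3=14, P4=4)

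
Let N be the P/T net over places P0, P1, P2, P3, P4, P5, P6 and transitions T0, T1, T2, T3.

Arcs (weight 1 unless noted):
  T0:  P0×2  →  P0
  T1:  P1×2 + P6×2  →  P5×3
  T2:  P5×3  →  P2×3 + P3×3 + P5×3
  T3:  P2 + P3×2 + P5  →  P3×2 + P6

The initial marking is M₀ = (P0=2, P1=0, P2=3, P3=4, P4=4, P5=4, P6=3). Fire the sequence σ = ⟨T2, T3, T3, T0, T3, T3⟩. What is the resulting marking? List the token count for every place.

(P0=1, P1=0, P2=2, P3=7, P4=4, P5=0, P6=7)

step 1: fire T2:  (P0=2, P1=0, P2=3, P3=4, P4=4, P5=4, P6=3) → (P0=2, P1=0, P2=6, P3=7, P4=4, P5=4, P6=3)
step 2: fire T3:  (P0=2, P1=0, P2=6, P3=7, P4=4, P5=4, P6=3) → (P0=2, P1=0, P2=5, P3=7, P4=4, P5=3, P6=4)
step 3: fire T3:  (P0=2, P1=0, P2=5, P3=7, P4=4, P5=3, P6=4) → (P0=2, P1=0, P2=4, P3=7, P4=4, P5=2, P6=5)
step 4: fire T0:  (P0=2, P1=0, P2=4, P3=7, P4=4, P5=2, P6=5) → (P0=1, P1=0, P2=4, P3=7, P4=4, P5=2, P6=5)
step 5: fire T3:  (P0=1, P1=0, P2=4, P3=7, P4=4, P5=2, P6=5) → (P0=1, P1=0, P2=3, P3=7, P4=4, P5=1, P6=6)
step 6: fire T3:  (P0=1, P1=0, P2=3, P3=7, P4=4, P5=1, P6=6) → (P0=1, P1=0, P2=2, P3=7, P4=4, P5=0, P6=7)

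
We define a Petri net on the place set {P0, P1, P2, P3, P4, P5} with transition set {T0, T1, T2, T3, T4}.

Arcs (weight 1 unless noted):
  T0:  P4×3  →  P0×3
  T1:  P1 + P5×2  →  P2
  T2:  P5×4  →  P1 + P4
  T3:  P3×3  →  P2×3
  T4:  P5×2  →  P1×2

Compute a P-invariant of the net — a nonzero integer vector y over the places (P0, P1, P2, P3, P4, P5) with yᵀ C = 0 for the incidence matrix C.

Incidence matrix C (rows=places, cols=transitions):
       T0   T1   T2   T3   T4
   P0   3    0    0    0    0
   P1   0   -1    1    0    2
   P2   0    1    0    3    0
   P3   0    0    0   -3    0
   P4  -3    0    1    0    0
   P5   0   -2   -4    0   -2

Candidate y = [3, 1, 3, 3, 3, 1]; check y·C column-wise:
  col T0: 3·3 + 1·0 + 3·0 + 3·0 + 3·-3 + 1·0 = 0
  col T1: 3·0 + 1·-1 + 3·1 + 3·0 + 3·0 + 1·-2 = 0
  col T2: 3·0 + 1·1 + 3·0 + 3·0 + 3·1 + 1·-4 = 0
  col T3: 3·0 + 1·0 + 3·3 + 3·-3 + 3·0 + 1·0 = 0
  col T4: 3·0 + 1·2 + 3·0 + 3·0 + 3·0 + 1·-2 = 0

y = (P0:3, P1:1, P2:3, P3:3, P4:3, P5:1)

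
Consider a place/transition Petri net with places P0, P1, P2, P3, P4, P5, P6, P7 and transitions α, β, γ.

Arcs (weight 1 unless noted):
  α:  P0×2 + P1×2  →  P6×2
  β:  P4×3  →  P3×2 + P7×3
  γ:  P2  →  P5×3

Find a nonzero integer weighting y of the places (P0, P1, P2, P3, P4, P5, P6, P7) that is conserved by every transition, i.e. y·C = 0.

y = (P0:1, P1:-1, P2:0, P3:0, P4:0, P5:0, P6:0, P7:0)

Incidence matrix C (rows=places, cols=transitions):
        α    β    γ
   P0  -2    0    0
   P1  -2    0    0
   P2   0    0   -1
   P3   0    2    0
   P4   0   -3    0
   P5   0    0    3
   P6   2    0    0
   P7   0    3    0

Candidate y = [1, -1, 0, 0, 0, 0, 0, 0]; check y·C column-wise:
  col α: 1·-2 + -1·-2 + 0·2 = 0
  col β: 1·0 + -1·0 + 0·2 + 0·-3 + 0·3 = 0
  col γ: 1·0 + -1·0 + 0·-1 + 0·3 = 0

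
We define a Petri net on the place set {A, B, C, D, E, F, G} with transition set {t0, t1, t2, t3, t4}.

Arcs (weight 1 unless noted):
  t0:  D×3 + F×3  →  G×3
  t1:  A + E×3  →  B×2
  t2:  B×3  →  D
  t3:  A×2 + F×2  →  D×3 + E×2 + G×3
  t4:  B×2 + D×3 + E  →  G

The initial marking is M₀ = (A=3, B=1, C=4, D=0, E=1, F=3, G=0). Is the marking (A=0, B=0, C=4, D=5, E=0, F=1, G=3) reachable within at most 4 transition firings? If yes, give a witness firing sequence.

NO — not reachable within 4 firings

depth 0: 1 marking
depth 1: 2 markings reached so far
depth 2: 3 markings reached so far
depth 3: 4 markings reached so far
depth 4: 4 markings reached so far
(frontier empty at depth 4; search complete)
target is not among the 4 markings reachable within 4 steps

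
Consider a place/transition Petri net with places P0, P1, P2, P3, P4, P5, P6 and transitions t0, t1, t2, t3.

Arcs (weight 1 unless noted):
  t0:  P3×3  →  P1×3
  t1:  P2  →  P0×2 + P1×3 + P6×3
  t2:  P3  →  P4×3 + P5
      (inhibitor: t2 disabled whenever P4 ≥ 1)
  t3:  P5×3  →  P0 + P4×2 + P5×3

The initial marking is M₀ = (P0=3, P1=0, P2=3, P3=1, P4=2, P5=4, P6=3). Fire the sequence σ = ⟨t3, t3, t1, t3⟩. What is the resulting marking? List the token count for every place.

(P0=8, P1=3, P2=2, P3=1, P4=8, P5=4, P6=6)

step 1: fire t3:  (P0=3, P1=0, P2=3, P3=1, P4=2, P5=4, P6=3) → (P0=4, P1=0, P2=3, P3=1, P4=4, P5=4, P6=3)
step 2: fire t3:  (P0=4, P1=0, P2=3, P3=1, P4=4, P5=4, P6=3) → (P0=5, P1=0, P2=3, P3=1, P4=6, P5=4, P6=3)
step 3: fire t1:  (P0=5, P1=0, P2=3, P3=1, P4=6, P5=4, P6=3) → (P0=7, P1=3, P2=2, P3=1, P4=6, P5=4, P6=6)
step 4: fire t3:  (P0=7, P1=3, P2=2, P3=1, P4=6, P5=4, P6=6) → (P0=8, P1=3, P2=2, P3=1, P4=8, P5=4, P6=6)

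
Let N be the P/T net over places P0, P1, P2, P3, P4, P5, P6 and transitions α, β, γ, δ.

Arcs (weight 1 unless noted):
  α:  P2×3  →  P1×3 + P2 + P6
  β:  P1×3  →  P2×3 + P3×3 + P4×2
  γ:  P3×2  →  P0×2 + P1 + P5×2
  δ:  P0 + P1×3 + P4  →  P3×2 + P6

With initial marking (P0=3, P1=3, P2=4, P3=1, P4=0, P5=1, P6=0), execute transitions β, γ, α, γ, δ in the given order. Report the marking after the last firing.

step 1: fire β:  (P0=3, P1=3, P2=4, P3=1, P4=0, P5=1, P6=0) → (P0=3, P1=0, P2=7, P3=4, P4=2, P5=1, P6=0)
step 2: fire γ:  (P0=3, P1=0, P2=7, P3=4, P4=2, P5=1, P6=0) → (P0=5, P1=1, P2=7, P3=2, P4=2, P5=3, P6=0)
step 3: fire α:  (P0=5, P1=1, P2=7, P3=2, P4=2, P5=3, P6=0) → (P0=5, P1=4, P2=5, P3=2, P4=2, P5=3, P6=1)
step 4: fire γ:  (P0=5, P1=4, P2=5, P3=2, P4=2, P5=3, P6=1) → (P0=7, P1=5, P2=5, P3=0, P4=2, P5=5, P6=1)
step 5: fire δ:  (P0=7, P1=5, P2=5, P3=0, P4=2, P5=5, P6=1) → (P0=6, P1=2, P2=5, P3=2, P4=1, P5=5, P6=2)

(P0=6, P1=2, P2=5, P3=2, P4=1, P5=5, P6=2)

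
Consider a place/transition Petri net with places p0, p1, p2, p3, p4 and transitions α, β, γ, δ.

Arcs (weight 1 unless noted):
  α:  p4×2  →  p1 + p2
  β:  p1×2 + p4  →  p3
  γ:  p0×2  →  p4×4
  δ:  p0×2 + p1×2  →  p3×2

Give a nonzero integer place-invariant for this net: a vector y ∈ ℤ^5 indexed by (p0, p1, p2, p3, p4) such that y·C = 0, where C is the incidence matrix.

y = (p0:2, p1:1, p2:1, p3:3, p4:1)

Incidence matrix C (rows=places, cols=transitions):
        α    β    γ    δ
   p0   0    0   -2   -2
   p1   1   -2    0   -2
   p2   1    0    0    0
   p3   0    1    0    2
   p4  -2   -1    4    0

Candidate y = [2, 1, 1, 3, 1]; check y·C column-wise:
  col α: 2·0 + 1·1 + 1·1 + 3·0 + 1·-2 = 0
  col β: 2·0 + 1·-2 + 1·0 + 3·1 + 1·-1 = 0
  col γ: 2·-2 + 1·0 + 1·0 + 3·0 + 1·4 = 0
  col δ: 2·-2 + 1·-2 + 1·0 + 3·2 + 1·0 = 0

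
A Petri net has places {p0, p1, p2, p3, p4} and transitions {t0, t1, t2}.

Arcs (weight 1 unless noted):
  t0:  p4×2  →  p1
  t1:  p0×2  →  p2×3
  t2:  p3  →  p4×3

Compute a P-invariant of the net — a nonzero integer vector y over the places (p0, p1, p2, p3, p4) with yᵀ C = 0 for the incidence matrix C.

Incidence matrix C (rows=places, cols=transitions):
       t0   t1   t2
   p0   0   -2    0
   p1   1    0    0
   p2   0    3    0
   p3   0    0   -1
   p4  -2    0    3

Candidate y = [3, 0, 2, 0, 0]; check y·C column-wise:
  col t0: 3·0 + 0·1 + 2·0 + 0·-2 = 0
  col t1: 3·-2 + 2·3 = 0
  col t2: 3·0 + 2·0 + 0·-1 + 0·3 = 0

y = (p0:3, p1:0, p2:2, p3:0, p4:0)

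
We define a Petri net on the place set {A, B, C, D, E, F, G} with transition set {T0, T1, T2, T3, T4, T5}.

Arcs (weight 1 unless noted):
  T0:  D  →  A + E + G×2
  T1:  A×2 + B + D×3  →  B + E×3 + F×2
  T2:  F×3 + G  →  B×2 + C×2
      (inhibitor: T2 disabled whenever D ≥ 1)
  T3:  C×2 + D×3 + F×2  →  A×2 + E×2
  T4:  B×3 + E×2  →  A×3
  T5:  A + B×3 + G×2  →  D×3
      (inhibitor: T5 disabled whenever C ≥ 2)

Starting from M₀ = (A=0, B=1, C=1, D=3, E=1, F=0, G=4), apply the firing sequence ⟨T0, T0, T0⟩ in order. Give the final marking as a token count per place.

(A=3, B=1, C=1, D=0, E=4, F=0, G=10)

step 1: fire T0:  (A=0, B=1, C=1, D=3, E=1, F=0, G=4) → (A=1, B=1, C=1, D=2, E=2, F=0, G=6)
step 2: fire T0:  (A=1, B=1, C=1, D=2, E=2, F=0, G=6) → (A=2, B=1, C=1, D=1, E=3, F=0, G=8)
step 3: fire T0:  (A=2, B=1, C=1, D=1, E=3, F=0, G=8) → (A=3, B=1, C=1, D=0, E=4, F=0, G=10)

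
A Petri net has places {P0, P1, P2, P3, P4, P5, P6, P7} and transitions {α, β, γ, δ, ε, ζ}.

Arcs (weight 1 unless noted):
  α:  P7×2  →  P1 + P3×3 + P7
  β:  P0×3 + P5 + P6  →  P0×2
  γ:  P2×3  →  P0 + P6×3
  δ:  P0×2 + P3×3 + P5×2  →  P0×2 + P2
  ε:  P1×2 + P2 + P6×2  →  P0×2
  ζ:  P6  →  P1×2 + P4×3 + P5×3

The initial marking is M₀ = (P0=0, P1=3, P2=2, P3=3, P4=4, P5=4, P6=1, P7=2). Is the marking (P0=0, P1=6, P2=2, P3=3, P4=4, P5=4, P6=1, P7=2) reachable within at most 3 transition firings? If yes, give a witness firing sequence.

depth 0: 1 marking
depth 1: 3 markings reached so far
depth 2: 4 markings reached so far
depth 3: 4 markings reached so far
(frontier empty at depth 3; search complete)
target is not among the 4 markings reachable within 3 steps

NO — not reachable within 3 firings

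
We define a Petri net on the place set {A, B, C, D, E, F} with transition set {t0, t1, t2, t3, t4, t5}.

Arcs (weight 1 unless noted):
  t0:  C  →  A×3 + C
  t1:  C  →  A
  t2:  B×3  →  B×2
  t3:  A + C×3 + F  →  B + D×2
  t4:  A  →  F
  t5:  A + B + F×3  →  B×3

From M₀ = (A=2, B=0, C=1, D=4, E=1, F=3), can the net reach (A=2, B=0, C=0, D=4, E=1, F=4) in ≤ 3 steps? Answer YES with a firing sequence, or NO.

step 1: fire t1:  (A=2, B=0, C=1, D=4, E=1, F=3) → (A=3, B=0, C=0, D=4, E=1, F=3)
step 2: fire t4:  (A=3, B=0, C=0, D=4, E=1, F=3) → (A=2, B=0, C=0, D=4, E=1, F=4)

YES — reachable via ⟨t1, t4⟩ (2 firings)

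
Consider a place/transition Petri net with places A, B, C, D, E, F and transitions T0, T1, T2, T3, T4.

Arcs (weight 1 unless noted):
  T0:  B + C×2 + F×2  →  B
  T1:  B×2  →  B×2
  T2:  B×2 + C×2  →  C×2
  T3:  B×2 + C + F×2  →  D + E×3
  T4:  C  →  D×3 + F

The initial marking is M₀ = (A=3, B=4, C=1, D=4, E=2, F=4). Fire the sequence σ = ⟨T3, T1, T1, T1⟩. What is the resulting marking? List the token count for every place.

step 1: fire T3:  (A=3, B=4, C=1, D=4, E=2, F=4) → (A=3, B=2, C=0, D=5, E=5, F=2)
step 2: fire T1:  (A=3, B=2, C=0, D=5, E=5, F=2) → (A=3, B=2, C=0, D=5, E=5, F=2)
step 3: fire T1:  (A=3, B=2, C=0, D=5, E=5, F=2) → (A=3, B=2, C=0, D=5, E=5, F=2)
step 4: fire T1:  (A=3, B=2, C=0, D=5, E=5, F=2) → (A=3, B=2, C=0, D=5, E=5, F=2)

(A=3, B=2, C=0, D=5, E=5, F=2)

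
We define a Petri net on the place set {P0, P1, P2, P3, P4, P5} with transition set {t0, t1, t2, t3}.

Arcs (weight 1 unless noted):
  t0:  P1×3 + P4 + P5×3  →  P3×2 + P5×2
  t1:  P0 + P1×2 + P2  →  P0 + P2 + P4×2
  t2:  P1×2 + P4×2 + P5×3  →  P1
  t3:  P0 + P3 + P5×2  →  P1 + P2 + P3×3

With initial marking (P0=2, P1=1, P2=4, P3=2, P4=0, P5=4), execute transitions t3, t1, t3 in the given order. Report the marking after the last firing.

(P0=0, P1=1, P2=6, P3=6, P4=2, P5=0)

step 1: fire t3:  (P0=2, P1=1, P2=4, P3=2, P4=0, P5=4) → (P0=1, P1=2, P2=5, P3=4, P4=0, P5=2)
step 2: fire t1:  (P0=1, P1=2, P2=5, P3=4, P4=0, P5=2) → (P0=1, P1=0, P2=5, P3=4, P4=2, P5=2)
step 3: fire t3:  (P0=1, P1=0, P2=5, P3=4, P4=2, P5=2) → (P0=0, P1=1, P2=6, P3=6, P4=2, P5=0)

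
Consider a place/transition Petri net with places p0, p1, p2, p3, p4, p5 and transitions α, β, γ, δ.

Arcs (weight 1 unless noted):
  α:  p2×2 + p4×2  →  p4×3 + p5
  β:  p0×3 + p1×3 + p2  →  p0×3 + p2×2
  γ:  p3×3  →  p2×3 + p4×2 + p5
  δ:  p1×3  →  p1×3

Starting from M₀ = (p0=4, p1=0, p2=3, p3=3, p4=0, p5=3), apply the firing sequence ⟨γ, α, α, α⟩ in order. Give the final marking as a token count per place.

(p0=4, p1=0, p2=0, p3=0, p4=5, p5=7)

step 1: fire γ:  (p0=4, p1=0, p2=3, p3=3, p4=0, p5=3) → (p0=4, p1=0, p2=6, p3=0, p4=2, p5=4)
step 2: fire α:  (p0=4, p1=0, p2=6, p3=0, p4=2, p5=4) → (p0=4, p1=0, p2=4, p3=0, p4=3, p5=5)
step 3: fire α:  (p0=4, p1=0, p2=4, p3=0, p4=3, p5=5) → (p0=4, p1=0, p2=2, p3=0, p4=4, p5=6)
step 4: fire α:  (p0=4, p1=0, p2=2, p3=0, p4=4, p5=6) → (p0=4, p1=0, p2=0, p3=0, p4=5, p5=7)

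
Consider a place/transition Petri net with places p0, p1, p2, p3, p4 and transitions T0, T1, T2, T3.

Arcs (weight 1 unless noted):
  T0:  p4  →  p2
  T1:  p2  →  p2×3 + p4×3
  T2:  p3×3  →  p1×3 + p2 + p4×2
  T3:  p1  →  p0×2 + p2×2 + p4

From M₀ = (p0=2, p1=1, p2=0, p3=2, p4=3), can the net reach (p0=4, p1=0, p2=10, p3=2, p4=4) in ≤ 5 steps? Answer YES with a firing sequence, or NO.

NO — not reachable within 5 firings

depth 0: 1 marking
depth 1: 3 markings reached so far
depth 2: 7 markings reached so far
depth 3: 13 markings reached so far
depth 4: 20 markings reached so far
depth 5: 29 markings reached so far
target is not among the 29 markings reachable within 5 steps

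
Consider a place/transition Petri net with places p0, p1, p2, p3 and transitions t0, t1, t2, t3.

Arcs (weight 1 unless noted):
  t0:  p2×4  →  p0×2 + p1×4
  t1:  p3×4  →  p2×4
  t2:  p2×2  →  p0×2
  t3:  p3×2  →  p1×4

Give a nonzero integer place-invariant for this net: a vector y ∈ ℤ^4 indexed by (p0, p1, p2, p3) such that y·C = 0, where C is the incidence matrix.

Incidence matrix C (rows=places, cols=transitions):
       t0   t1   t2   t3
   p0   2    0    2    0
   p1   4    0    0    4
   p2  -4    4   -2    0
   p3   0   -4    0   -2

Candidate y = [2, 1, 2, 2]; check y·C column-wise:
  col t0: 2·2 + 1·4 + 2·-4 + 2·0 = 0
  col t1: 2·0 + 1·0 + 2·4 + 2·-4 = 0
  col t2: 2·2 + 1·0 + 2·-2 + 2·0 = 0
  col t3: 2·0 + 1·4 + 2·0 + 2·-2 = 0

y = (p0:2, p1:1, p2:2, p3:2)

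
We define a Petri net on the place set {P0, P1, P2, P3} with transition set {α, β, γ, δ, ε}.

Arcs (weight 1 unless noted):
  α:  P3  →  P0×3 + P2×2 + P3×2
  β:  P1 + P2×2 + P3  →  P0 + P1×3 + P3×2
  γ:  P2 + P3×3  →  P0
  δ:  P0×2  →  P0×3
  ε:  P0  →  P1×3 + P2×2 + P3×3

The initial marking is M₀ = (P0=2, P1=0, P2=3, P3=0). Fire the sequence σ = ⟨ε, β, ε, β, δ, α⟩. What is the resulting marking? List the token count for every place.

step 1: fire ε:  (P0=2, P1=0, P2=3, P3=0) → (P0=1, P1=3, P2=5, P3=3)
step 2: fire β:  (P0=1, P1=3, P2=5, P3=3) → (P0=2, P1=5, P2=3, P3=4)
step 3: fire ε:  (P0=2, P1=5, P2=3, P3=4) → (P0=1, P1=8, P2=5, P3=7)
step 4: fire β:  (P0=1, P1=8, P2=5, P3=7) → (P0=2, P1=10, P2=3, P3=8)
step 5: fire δ:  (P0=2, P1=10, P2=3, P3=8) → (P0=3, P1=10, P2=3, P3=8)
step 6: fire α:  (P0=3, P1=10, P2=3, P3=8) → (P0=6, P1=10, P2=5, P3=9)

(P0=6, P1=10, P2=5, P3=9)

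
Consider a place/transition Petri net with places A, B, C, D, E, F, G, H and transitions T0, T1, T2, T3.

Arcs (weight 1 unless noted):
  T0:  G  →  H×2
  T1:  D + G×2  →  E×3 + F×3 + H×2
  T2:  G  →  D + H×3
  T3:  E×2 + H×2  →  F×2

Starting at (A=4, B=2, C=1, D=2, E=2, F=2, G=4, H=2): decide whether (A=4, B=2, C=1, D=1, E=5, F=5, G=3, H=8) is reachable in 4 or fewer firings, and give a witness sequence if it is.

depth 0: 1 marking
depth 1: 5 markings reached so far
depth 2: 14 markings reached so far
depth 3: 28 markings reached so far
depth 4: 43 markings reached so far
target is not among the 43 markings reachable within 4 steps

NO — not reachable within 4 firings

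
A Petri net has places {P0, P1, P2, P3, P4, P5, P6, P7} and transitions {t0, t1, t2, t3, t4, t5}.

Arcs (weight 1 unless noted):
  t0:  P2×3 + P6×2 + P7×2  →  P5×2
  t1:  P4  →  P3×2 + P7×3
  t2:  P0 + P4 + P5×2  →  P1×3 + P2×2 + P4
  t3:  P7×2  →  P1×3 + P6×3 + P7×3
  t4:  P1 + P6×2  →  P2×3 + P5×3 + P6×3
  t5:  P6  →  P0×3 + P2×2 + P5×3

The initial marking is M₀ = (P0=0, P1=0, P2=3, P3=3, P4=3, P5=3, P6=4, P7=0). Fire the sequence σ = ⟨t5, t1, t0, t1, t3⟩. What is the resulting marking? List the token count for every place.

step 1: fire t5:  (P0=0, P1=0, P2=3, P3=3, P4=3, P5=3, P6=4, P7=0) → (P0=3, P1=0, P2=5, P3=3, P4=3, P5=6, P6=3, P7=0)
step 2: fire t1:  (P0=3, P1=0, P2=5, P3=3, P4=3, P5=6, P6=3, P7=0) → (P0=3, P1=0, P2=5, P3=5, P4=2, P5=6, P6=3, P7=3)
step 3: fire t0:  (P0=3, P1=0, P2=5, P3=5, P4=2, P5=6, P6=3, P7=3) → (P0=3, P1=0, P2=2, P3=5, P4=2, P5=8, P6=1, P7=1)
step 4: fire t1:  (P0=3, P1=0, P2=2, P3=5, P4=2, P5=8, P6=1, P7=1) → (P0=3, P1=0, P2=2, P3=7, P4=1, P5=8, P6=1, P7=4)
step 5: fire t3:  (P0=3, P1=0, P2=2, P3=7, P4=1, P5=8, P6=1, P7=4) → (P0=3, P1=3, P2=2, P3=7, P4=1, P5=8, P6=4, P7=5)

(P0=3, P1=3, P2=2, P3=7, P4=1, P5=8, P6=4, P7=5)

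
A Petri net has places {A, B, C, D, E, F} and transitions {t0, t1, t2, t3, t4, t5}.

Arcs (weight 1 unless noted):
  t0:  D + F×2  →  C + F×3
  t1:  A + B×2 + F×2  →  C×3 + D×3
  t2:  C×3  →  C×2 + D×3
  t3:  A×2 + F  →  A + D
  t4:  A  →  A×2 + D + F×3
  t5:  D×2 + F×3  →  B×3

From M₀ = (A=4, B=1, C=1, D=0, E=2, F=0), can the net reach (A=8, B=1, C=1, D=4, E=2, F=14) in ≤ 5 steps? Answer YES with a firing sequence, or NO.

depth 0: 1 marking
depth 1: 2 markings reached so far
depth 2: 5 markings reached so far
depth 3: 11 markings reached so far
depth 4: 23 markings reached so far
depth 5: 44 markings reached so far
target is not among the 44 markings reachable within 5 steps

NO — not reachable within 5 firings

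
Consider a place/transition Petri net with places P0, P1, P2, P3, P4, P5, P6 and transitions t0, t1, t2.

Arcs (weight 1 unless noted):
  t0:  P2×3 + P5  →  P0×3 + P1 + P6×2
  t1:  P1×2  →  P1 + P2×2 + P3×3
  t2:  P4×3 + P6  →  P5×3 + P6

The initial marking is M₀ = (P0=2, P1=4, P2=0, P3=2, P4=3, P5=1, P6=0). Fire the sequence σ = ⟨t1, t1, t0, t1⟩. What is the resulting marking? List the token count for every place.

step 1: fire t1:  (P0=2, P1=4, P2=0, P3=2, P4=3, P5=1, P6=0) → (P0=2, P1=3, P2=2, P3=5, P4=3, P5=1, P6=0)
step 2: fire t1:  (P0=2, P1=3, P2=2, P3=5, P4=3, P5=1, P6=0) → (P0=2, P1=2, P2=4, P3=8, P4=3, P5=1, P6=0)
step 3: fire t0:  (P0=2, P1=2, P2=4, P3=8, P4=3, P5=1, P6=0) → (P0=5, P1=3, P2=1, P3=8, P4=3, P5=0, P6=2)
step 4: fire t1:  (P0=5, P1=3, P2=1, P3=8, P4=3, P5=0, P6=2) → (P0=5, P1=2, P2=3, P3=11, P4=3, P5=0, P6=2)

(P0=5, P1=2, P2=3, P3=11, P4=3, P5=0, P6=2)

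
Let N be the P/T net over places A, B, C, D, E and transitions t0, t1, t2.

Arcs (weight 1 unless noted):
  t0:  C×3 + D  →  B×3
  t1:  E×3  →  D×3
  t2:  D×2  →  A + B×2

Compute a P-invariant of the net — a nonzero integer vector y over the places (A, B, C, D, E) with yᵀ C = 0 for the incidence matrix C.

y = (A:2, B:-1, C:-1, D:0, E:0)

Incidence matrix C (rows=places, cols=transitions):
       t0   t1   t2
    A   0    0    1
    B   3    0    2
    C  -3    0    0
    D  -1    3   -2
    E   0   -3    0

Candidate y = [2, -1, -1, 0, 0]; check y·C column-wise:
  col t0: 2·0 + -1·3 + -1·-3 + 0·-1 = 0
  col t1: 2·0 + -1·0 + -1·0 + 0·3 + 0·-3 = 0
  col t2: 2·1 + -1·2 + -1·0 + 0·-2 = 0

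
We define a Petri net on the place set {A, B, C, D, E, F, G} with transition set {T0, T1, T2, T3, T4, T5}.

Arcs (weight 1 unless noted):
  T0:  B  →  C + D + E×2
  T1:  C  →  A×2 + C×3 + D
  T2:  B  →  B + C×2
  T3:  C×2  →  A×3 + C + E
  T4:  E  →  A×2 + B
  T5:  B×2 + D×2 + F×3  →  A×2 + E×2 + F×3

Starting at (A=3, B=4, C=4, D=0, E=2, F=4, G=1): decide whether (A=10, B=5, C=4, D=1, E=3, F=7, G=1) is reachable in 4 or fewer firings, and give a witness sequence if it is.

depth 0: 1 marking
depth 1: 6 markings reached so far
depth 2: 21 markings reached so far
depth 3: 58 markings reached so far
depth 4: 136 markings reached so far
target is not among the 136 markings reachable within 4 steps

NO — not reachable within 4 firings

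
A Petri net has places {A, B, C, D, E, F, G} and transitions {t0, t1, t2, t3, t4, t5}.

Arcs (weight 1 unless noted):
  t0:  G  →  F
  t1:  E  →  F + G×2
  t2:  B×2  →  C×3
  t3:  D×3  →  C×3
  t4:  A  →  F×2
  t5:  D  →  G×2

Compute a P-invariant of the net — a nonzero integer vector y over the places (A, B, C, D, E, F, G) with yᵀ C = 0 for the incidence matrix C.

y = (A:2, B:3, C:2, D:2, E:3, F:1, G:1)

Incidence matrix C (rows=places, cols=transitions):
       t0   t1   t2   t3   t4   t5
    A   0    0    0    0   -1    0
    B   0    0   -2    0    0    0
    C   0    0    3    3    0    0
    D   0    0    0   -3    0   -1
    E   0   -1    0    0    0    0
    F   1    1    0    0    2    0
    G  -1    2    0    0    0    2

Candidate y = [2, 3, 2, 2, 3, 1, 1]; check y·C column-wise:
  col t0: 2·0 + 3·0 + 2·0 + 2·0 + 3·0 + 1·1 + 1·-1 = 0
  col t1: 2·0 + 3·0 + 2·0 + 2·0 + 3·-1 + 1·1 + 1·2 = 0
  col t2: 2·0 + 3·-2 + 2·3 + 2·0 + 3·0 + 1·0 + 1·0 = 0
  col t3: 2·0 + 3·0 + 2·3 + 2·-3 + 3·0 + 1·0 + 1·0 = 0
  col t4: 2·-1 + 3·0 + 2·0 + 2·0 + 3·0 + 1·2 + 1·0 = 0
  col t5: 2·0 + 3·0 + 2·0 + 2·-1 + 3·0 + 1·0 + 1·2 = 0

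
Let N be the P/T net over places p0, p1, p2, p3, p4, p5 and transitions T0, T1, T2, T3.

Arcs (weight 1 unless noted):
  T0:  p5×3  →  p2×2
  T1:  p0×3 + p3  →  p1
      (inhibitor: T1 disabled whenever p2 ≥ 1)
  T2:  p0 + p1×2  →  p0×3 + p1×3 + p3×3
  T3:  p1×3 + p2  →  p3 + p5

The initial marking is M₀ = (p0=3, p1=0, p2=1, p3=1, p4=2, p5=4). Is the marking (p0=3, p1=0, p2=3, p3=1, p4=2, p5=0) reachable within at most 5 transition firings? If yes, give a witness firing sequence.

depth 0: 1 marking
depth 1: 2 markings reached so far
depth 2: 2 markings reached so far
(frontier empty at depth 2; search complete)
target is not among the 2 markings reachable within 5 steps

NO — not reachable within 5 firings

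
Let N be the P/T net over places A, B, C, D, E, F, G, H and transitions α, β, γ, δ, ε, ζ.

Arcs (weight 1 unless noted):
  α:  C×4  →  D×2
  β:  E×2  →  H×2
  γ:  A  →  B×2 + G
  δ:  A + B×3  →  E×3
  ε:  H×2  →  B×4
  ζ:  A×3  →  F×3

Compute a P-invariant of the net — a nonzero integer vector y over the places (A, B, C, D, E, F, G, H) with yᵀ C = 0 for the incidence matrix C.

Incidence matrix C (rows=places, cols=transitions):
        α    β    γ    δ    ε    ζ
    A   0    0   -1   -1    0   -3
    B   0    0    2   -3    4    0
    C  -4    0    0    0    0    0
    D   2    0    0    0    0    0
    E   0   -2    0    3    0    0
    F   0    0    0    0    0    3
    G   0    0    1    0    0    0
    H   0    2    0    0   -2    0

Candidate y = [0, 0, 1, 2, 0, 0, 0, 0]; check y·C column-wise:
  col α: 1·-4 + 2·2 = 0
  col β: 1·0 + 2·0 + 0·-2 + 0·2 = 0
  col γ: 0·-1 + 0·2 + 1·0 + 2·0 + 0·1 = 0
  col δ: 0·-1 + 0·-3 + 1·0 + 2·0 + 0·3 = 0
  col ε: 0·4 + 1·0 + 2·0 + 0·-2 = 0
  col ζ: 0·-3 + 1·0 + 2·0 + 0·3 = 0

y = (A:0, B:0, C:1, D:2, E:0, F:0, G:0, H:0)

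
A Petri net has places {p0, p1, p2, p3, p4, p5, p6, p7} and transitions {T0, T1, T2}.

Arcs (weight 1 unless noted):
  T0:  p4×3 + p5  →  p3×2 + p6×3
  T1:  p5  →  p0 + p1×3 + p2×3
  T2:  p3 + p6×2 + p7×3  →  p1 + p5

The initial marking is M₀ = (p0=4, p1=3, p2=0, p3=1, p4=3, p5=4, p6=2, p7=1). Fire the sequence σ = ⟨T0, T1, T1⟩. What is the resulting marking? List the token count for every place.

step 1: fire T0:  (p0=4, p1=3, p2=0, p3=1, p4=3, p5=4, p6=2, p7=1) → (p0=4, p1=3, p2=0, p3=3, p4=0, p5=3, p6=5, p7=1)
step 2: fire T1:  (p0=4, p1=3, p2=0, p3=3, p4=0, p5=3, p6=5, p7=1) → (p0=5, p1=6, p2=3, p3=3, p4=0, p5=2, p6=5, p7=1)
step 3: fire T1:  (p0=5, p1=6, p2=3, p3=3, p4=0, p5=2, p6=5, p7=1) → (p0=6, p1=9, p2=6, p3=3, p4=0, p5=1, p6=5, p7=1)

(p0=6, p1=9, p2=6, p3=3, p4=0, p5=1, p6=5, p7=1)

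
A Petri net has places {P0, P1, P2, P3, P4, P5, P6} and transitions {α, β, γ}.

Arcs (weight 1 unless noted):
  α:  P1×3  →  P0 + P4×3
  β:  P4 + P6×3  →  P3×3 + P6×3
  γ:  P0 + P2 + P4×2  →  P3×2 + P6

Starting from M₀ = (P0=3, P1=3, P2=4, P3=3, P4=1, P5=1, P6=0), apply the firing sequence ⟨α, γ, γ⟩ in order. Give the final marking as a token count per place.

(P0=2, P1=0, P2=2, P3=7, P4=0, P5=1, P6=2)

step 1: fire α:  (P0=3, P1=3, P2=4, P3=3, P4=1, P5=1, P6=0) → (P0=4, P1=0, P2=4, P3=3, P4=4, P5=1, P6=0)
step 2: fire γ:  (P0=4, P1=0, P2=4, P3=3, P4=4, P5=1, P6=0) → (P0=3, P1=0, P2=3, P3=5, P4=2, P5=1, P6=1)
step 3: fire γ:  (P0=3, P1=0, P2=3, P3=5, P4=2, P5=1, P6=1) → (P0=2, P1=0, P2=2, P3=7, P4=0, P5=1, P6=2)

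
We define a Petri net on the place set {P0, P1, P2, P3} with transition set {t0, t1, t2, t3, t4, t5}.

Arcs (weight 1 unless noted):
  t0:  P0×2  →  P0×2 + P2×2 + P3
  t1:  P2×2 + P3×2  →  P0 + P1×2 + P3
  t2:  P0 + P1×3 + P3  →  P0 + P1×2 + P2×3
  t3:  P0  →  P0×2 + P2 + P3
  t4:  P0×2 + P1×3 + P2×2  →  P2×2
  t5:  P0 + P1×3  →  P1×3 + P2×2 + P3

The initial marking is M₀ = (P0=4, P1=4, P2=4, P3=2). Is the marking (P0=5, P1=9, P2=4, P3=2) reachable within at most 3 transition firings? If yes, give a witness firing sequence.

depth 0: 1 marking
depth 1: 7 markings reached so far
depth 2: 26 markings reached so far
depth 3: 71 markings reached so far
target is not among the 71 markings reachable within 3 steps

NO — not reachable within 3 firings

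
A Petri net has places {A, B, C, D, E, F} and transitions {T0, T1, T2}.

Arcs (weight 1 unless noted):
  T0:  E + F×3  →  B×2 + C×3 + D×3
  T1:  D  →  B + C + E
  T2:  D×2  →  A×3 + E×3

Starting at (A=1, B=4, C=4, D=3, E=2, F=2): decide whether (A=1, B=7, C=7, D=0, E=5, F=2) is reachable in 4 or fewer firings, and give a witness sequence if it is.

YES — reachable via ⟨T1, T1, T1⟩ (3 firings)

step 1: fire T1:  (A=1, B=4, C=4, D=3, E=2, F=2) → (A=1, B=5, C=5, D=2, E=3, F=2)
step 2: fire T1:  (A=1, B=5, C=5, D=2, E=3, F=2) → (A=1, B=6, C=6, D=1, E=4, F=2)
step 3: fire T1:  (A=1, B=6, C=6, D=1, E=4, F=2) → (A=1, B=7, C=7, D=0, E=5, F=2)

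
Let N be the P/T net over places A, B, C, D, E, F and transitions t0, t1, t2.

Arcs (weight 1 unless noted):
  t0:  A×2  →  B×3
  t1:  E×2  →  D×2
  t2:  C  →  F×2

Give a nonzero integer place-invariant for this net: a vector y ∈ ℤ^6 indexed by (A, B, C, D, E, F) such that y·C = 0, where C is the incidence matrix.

y = (A:3, B:2, C:0, D:0, E:0, F:0)

Incidence matrix C (rows=places, cols=transitions):
       t0   t1   t2
    A  -2    0    0
    B   3    0    0
    C   0    0   -1
    D   0    2    0
    E   0   -2    0
    F   0    0    2

Candidate y = [3, 2, 0, 0, 0, 0]; check y·C column-wise:
  col t0: 3·-2 + 2·3 = 0
  col t1: 3·0 + 2·0 + 0·2 + 0·-2 = 0
  col t2: 3·0 + 2·0 + 0·-1 + 0·2 = 0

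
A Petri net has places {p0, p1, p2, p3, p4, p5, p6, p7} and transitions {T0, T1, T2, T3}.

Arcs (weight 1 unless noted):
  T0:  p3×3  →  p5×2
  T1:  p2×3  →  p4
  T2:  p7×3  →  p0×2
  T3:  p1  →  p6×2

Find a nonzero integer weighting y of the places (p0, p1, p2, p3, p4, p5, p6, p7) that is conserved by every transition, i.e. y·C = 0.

Incidence matrix C (rows=places, cols=transitions):
       T0   T1   T2   T3
   p0   0    0    2    0
   p1   0    0    0   -1
   p2   0   -3    0    0
   p3  -3    0    0    0
   p4   0    1    0    0
   p5   2    0    0    0
   p6   0    0    0    2
   p7   0    0   -3    0

Candidate y = [0, 0, 1, 0, 3, 0, 0, 0]; check y·C column-wise:
  col T0: 1·0 + 0·-3 + 3·0 + 0·2 = 0
  col T1: 1·-3 + 3·1 = 0
  col T2: 0·2 + 1·0 + 3·0 + 0·-3 = 0
  col T3: 0·-1 + 1·0 + 3·0 + 0·2 = 0

y = (p0:0, p1:0, p2:1, p3:0, p4:3, p5:0, p6:0, p7:0)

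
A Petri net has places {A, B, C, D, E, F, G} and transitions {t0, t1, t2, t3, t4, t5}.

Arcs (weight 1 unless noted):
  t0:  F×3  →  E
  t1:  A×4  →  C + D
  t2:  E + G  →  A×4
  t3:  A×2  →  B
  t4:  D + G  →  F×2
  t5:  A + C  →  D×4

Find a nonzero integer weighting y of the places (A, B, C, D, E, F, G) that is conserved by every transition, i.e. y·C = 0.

Incidence matrix C (rows=places, cols=transitions):
       t0   t1   t2   t3   t4   t5
    A   0   -4    4   -2    0   -1
    B   0    0    0    1    0    0
    C   0    1    0    0    0   -1
    D   0    1    0    0   -1    4
    E   1    0   -1    0    0    0
    F  -3    0    0    0    2    0
    G   0    0   -1    0   -1    0

Candidate y = [1, 2, 3, 1, 3, 1, 1]; check y·C column-wise:
  col t0: 1·0 + 2·0 + 3·0 + 1·0 + 3·1 + 1·-3 + 1·0 = 0
  col t1: 1·-4 + 2·0 + 3·1 + 1·1 + 3·0 + 1·0 + 1·0 = 0
  col t2: 1·4 + 2·0 + 3·0 + 1·0 + 3·-1 + 1·0 + 1·-1 = 0
  col t3: 1·-2 + 2·1 + 3·0 + 1·0 + 3·0 + 1·0 + 1·0 = 0
  col t4: 1·0 + 2·0 + 3·0 + 1·-1 + 3·0 + 1·2 + 1·-1 = 0
  col t5: 1·-1 + 2·0 + 3·-1 + 1·4 + 3·0 + 1·0 + 1·0 = 0

y = (A:1, B:2, C:3, D:1, E:3, F:1, G:1)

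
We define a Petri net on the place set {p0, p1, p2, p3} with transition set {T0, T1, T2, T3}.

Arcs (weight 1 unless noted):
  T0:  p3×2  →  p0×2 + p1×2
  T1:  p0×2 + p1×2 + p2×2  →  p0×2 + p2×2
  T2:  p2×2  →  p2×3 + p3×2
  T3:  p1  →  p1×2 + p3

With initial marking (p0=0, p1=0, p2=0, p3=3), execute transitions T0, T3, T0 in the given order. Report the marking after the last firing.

(p0=4, p1=5, p2=0, p3=0)

step 1: fire T0:  (p0=0, p1=0, p2=0, p3=3) → (p0=2, p1=2, p2=0, p3=1)
step 2: fire T3:  (p0=2, p1=2, p2=0, p3=1) → (p0=2, p1=3, p2=0, p3=2)
step 3: fire T0:  (p0=2, p1=3, p2=0, p3=2) → (p0=4, p1=5, p2=0, p3=0)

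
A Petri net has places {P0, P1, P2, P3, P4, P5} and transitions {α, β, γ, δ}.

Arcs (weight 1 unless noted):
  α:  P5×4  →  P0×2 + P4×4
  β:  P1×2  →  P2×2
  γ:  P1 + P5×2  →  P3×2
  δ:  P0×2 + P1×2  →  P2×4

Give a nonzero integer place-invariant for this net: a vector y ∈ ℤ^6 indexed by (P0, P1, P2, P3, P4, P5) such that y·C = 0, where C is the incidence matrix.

y = (P0:2, P1:2, P2:2, P3:1, P4:-1, P5:0)

Incidence matrix C (rows=places, cols=transitions):
        α    β    γ    δ
   P0   2    0    0   -2
   P1   0   -2   -1   -2
   P2   0    2    0    4
   P3   0    0    2    0
   P4   4    0    0    0
   P5  -4    0   -2    0

Candidate y = [2, 2, 2, 1, -1, 0]; check y·C column-wise:
  col α: 2·2 + 2·0 + 2·0 + 1·0 + -1·4 + 0·-4 = 0
  col β: 2·0 + 2·-2 + 2·2 + 1·0 + -1·0 = 0
  col γ: 2·0 + 2·-1 + 2·0 + 1·2 + -1·0 + 0·-2 = 0
  col δ: 2·-2 + 2·-2 + 2·4 + 1·0 + -1·0 = 0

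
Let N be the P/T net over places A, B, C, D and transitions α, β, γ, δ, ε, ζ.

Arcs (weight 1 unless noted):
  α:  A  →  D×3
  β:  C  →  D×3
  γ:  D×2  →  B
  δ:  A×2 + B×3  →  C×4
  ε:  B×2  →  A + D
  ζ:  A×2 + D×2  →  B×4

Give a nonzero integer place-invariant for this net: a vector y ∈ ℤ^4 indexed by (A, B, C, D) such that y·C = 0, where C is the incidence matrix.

Incidence matrix C (rows=places, cols=transitions):
        α    β    γ    δ    ε    ζ
    A  -1    0    0   -2    1   -2
    B   0    0    1   -3   -2    4
    C   0   -1    0    4    0    0
    D   3    3   -2    0    1   -2

Candidate y = [3, 2, 3, 1]; check y·C column-wise:
  col α: 3·-1 + 2·0 + 3·0 + 1·3 = 0
  col β: 3·0 + 2·0 + 3·-1 + 1·3 = 0
  col γ: 3·0 + 2·1 + 3·0 + 1·-2 = 0
  col δ: 3·-2 + 2·-3 + 3·4 + 1·0 = 0
  col ε: 3·1 + 2·-2 + 3·0 + 1·1 = 0
  col ζ: 3·-2 + 2·4 + 3·0 + 1·-2 = 0

y = (A:3, B:2, C:3, D:1)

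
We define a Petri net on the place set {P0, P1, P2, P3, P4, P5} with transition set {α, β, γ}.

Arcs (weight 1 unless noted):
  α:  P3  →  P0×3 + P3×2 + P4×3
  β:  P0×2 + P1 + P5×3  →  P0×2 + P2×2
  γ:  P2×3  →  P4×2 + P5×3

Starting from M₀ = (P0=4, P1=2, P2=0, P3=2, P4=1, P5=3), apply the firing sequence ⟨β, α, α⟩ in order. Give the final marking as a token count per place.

step 1: fire β:  (P0=4, P1=2, P2=0, P3=2, P4=1, P5=3) → (P0=4, P1=1, P2=2, P3=2, P4=1, P5=0)
step 2: fire α:  (P0=4, P1=1, P2=2, P3=2, P4=1, P5=0) → (P0=7, P1=1, P2=2, P3=3, P4=4, P5=0)
step 3: fire α:  (P0=7, P1=1, P2=2, P3=3, P4=4, P5=0) → (P0=10, P1=1, P2=2, P3=4, P4=7, P5=0)

(P0=10, P1=1, P2=2, P3=4, P4=7, P5=0)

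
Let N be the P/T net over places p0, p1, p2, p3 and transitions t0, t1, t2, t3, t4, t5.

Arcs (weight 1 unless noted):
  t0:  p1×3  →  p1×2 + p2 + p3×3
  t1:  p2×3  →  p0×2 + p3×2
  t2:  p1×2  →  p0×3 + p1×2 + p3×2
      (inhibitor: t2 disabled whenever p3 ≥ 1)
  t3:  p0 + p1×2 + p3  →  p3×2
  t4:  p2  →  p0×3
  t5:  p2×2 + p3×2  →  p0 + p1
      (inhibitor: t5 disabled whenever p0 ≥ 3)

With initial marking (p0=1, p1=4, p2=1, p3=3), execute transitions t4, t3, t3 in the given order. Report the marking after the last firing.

(p0=2, p1=0, p2=0, p3=5)

step 1: fire t4:  (p0=1, p1=4, p2=1, p3=3) → (p0=4, p1=4, p2=0, p3=3)
step 2: fire t3:  (p0=4, p1=4, p2=0, p3=3) → (p0=3, p1=2, p2=0, p3=4)
step 3: fire t3:  (p0=3, p1=2, p2=0, p3=4) → (p0=2, p1=0, p2=0, p3=5)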